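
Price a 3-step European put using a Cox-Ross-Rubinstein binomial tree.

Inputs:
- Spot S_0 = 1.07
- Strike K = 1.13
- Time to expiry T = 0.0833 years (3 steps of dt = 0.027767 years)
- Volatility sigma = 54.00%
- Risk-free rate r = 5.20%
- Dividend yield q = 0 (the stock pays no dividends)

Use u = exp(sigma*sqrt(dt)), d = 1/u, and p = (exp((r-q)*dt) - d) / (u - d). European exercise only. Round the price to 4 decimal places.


Answer: Price = V(0,0) = 0.1008

Derivation:
dt = T/N = 0.027767
u = exp(sigma*sqrt(dt)) = 1.094155; d = 1/u = 0.913948
p = (exp((r-q)*dt) - d) / (u - d) = 0.485538
Discount per step: exp(-r*dt) = 0.998557
Stock lattice S(k, i) with i counting down-moves:
  k=0: S(0,0) = 1.0700
  k=1: S(1,0) = 1.1707; S(1,1) = 0.9779
  k=2: S(2,0) = 1.2810; S(2,1) = 1.0700; S(2,2) = 0.8938
  k=3: S(3,0) = 1.4016; S(3,1) = 1.1707; S(3,2) = 0.9779; S(3,3) = 0.8169
Terminal payoffs V(N, i) = max(K - S_T, 0):
  V(3,0) = 0.000000; V(3,1) = 0.000000; V(3,2) = 0.152076; V(3,3) = 0.313140
Backward induction: V(k, i) = exp(-r*dt) * [p * V(k+1, i) + (1-p) * V(k+1, i+1)].
  V(2,0) = exp(-r*dt) * [p*0.000000 + (1-p)*0.000000] = 0.000000
  V(2,1) = exp(-r*dt) * [p*0.000000 + (1-p)*0.152076] = 0.078124
  V(2,2) = exp(-r*dt) * [p*0.152076 + (1-p)*0.313140] = 0.234598
  V(1,0) = exp(-r*dt) * [p*0.000000 + (1-p)*0.078124] = 0.040134
  V(1,1) = exp(-r*dt) * [p*0.078124 + (1-p)*0.234598] = 0.158396
  V(0,0) = exp(-r*dt) * [p*0.040134 + (1-p)*0.158396] = 0.100829


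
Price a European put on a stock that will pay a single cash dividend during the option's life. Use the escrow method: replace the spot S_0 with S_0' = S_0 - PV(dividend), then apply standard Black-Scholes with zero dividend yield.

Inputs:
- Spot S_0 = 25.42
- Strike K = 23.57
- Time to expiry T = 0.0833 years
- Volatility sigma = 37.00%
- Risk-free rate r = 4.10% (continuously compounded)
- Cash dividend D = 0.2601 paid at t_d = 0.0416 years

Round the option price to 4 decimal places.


Answer: Price = 0.4075

Derivation:
PV(D) = D * exp(-r * t_d) = 0.2601 * 0.99829585 = 0.25965675
S_0' = S_0 - PV(D) = 25.4200 - 0.25965675 = 25.16034325
d1 = (ln(S_0'/K) + (r + sigma^2/2)*T) / (sigma*sqrt(T)) = 0.69681274
d2 = d1 - sigma*sqrt(T) = 0.59002430
exp(-rT) = 0.99659053
N(-d1) = 0.24296000; N(-d2) = 0.27758718
P = K * exp(-rT) * N(-d2) - S_0' * N(-d1) = 23.5700 * 0.99659053 * 0.27758718 - 25.16034325 * 0.24296000 = 0.4075


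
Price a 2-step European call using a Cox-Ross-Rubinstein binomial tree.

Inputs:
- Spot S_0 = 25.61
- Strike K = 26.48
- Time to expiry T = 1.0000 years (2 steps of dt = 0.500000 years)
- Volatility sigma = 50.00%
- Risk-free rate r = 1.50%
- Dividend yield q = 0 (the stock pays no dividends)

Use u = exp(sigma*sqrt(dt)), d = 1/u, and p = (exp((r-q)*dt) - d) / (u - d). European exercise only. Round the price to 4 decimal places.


Answer: Price = V(0,0) = 4.4866

Derivation:
dt = T/N = 0.500000
u = exp(sigma*sqrt(dt)) = 1.424119; d = 1/u = 0.702189
p = (exp((r-q)*dt) - d) / (u - d) = 0.422949
Discount per step: exp(-r*dt) = 0.992528
Stock lattice S(k, i) with i counting down-moves:
  k=0: S(0,0) = 25.6100
  k=1: S(1,0) = 36.4717; S(1,1) = 17.9830
  k=2: S(2,0) = 51.9400; S(2,1) = 25.6100; S(2,2) = 12.6275
Terminal payoffs V(N, i) = max(S_T - K, 0):
  V(2,0) = 25.460025; V(2,1) = 0.000000; V(2,2) = 0.000000
Backward induction: V(k, i) = exp(-r*dt) * [p * V(k+1, i) + (1-p) * V(k+1, i+1)].
  V(1,0) = exp(-r*dt) * [p*25.460025 + (1-p)*0.000000] = 10.687829
  V(1,1) = exp(-r*dt) * [p*0.000000 + (1-p)*0.000000] = 0.000000
  V(0,0) = exp(-r*dt) * [p*10.687829 + (1-p)*0.000000] = 4.486629


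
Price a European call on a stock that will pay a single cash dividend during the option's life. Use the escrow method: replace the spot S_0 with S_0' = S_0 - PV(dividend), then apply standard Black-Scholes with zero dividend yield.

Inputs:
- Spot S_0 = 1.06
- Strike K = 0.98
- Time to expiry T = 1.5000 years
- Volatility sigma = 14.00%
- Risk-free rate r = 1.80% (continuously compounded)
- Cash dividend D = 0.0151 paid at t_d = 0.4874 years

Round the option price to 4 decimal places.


Answer: Price = 0.1233

Derivation:
PV(D) = D * exp(-r * t_d) = 0.0151 * 0.99126517 = 0.01496810
S_0' = S_0 - PV(D) = 1.0600 - 0.01496810 = 1.04503190
d1 = (ln(S_0'/K) + (r + sigma^2/2)*T) / (sigma*sqrt(T)) = 0.61791362
d2 = d1 - sigma*sqrt(T) = 0.44644933
exp(-rT) = 0.97336124
N(d1) = 0.73168386; N(d2) = 0.67236365
C = S_0' * N(d1) - K * exp(-rT) * N(d2) = 1.04503190 * 0.73168386 - 0.9800 * 0.97336124 * 0.67236365 = 0.1233


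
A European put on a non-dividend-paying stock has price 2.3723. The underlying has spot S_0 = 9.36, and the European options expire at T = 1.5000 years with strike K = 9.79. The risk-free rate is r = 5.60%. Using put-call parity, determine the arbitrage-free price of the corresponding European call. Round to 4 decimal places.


Put-call parity: C - P = S_0 * exp(-qT) - K * exp(-rT).
S_0 * exp(-qT) = 9.3600 * 1.00000000 = 9.36000000
K * exp(-rT) = 9.7900 * 0.91943126 = 9.00123200
C = P + S*exp(-qT) - K*exp(-rT)
C = 2.3723 + 9.36000000 - 9.00123200 = 2.7311

Answer: Call price = 2.7311


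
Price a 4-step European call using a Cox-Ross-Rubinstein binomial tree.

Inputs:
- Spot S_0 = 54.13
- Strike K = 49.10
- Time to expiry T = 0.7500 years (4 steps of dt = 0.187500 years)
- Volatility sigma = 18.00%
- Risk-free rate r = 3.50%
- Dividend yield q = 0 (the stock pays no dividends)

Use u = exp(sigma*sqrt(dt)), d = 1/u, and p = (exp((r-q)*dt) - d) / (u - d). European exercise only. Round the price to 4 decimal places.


dt = T/N = 0.187500
u = exp(sigma*sqrt(dt)) = 1.081060; d = 1/u = 0.925018
p = (exp((r-q)*dt) - d) / (u - d) = 0.522718
Discount per step: exp(-r*dt) = 0.993459
Stock lattice S(k, i) with i counting down-moves:
  k=0: S(0,0) = 54.1300
  k=1: S(1,0) = 58.5178; S(1,1) = 50.0712
  k=2: S(2,0) = 63.2613; S(2,1) = 54.1300; S(2,2) = 46.3168
  k=3: S(3,0) = 68.3892; S(3,1) = 58.5178; S(3,2) = 50.0712; S(3,3) = 42.8438
  k=4: S(4,0) = 73.9329; S(4,1) = 63.2613; S(4,2) = 54.1300; S(4,3) = 46.3168; S(4,4) = 39.6313
Terminal payoffs V(N, i) = max(S_T - K, 0):
  V(4,0) = 24.832884; V(4,1) = 14.161260; V(4,2) = 5.030000; V(4,3) = 0.000000; V(4,4) = 0.000000
Backward induction: V(k, i) = exp(-r*dt) * [p * V(k+1, i) + (1-p) * V(k+1, i+1)].
  V(3,0) = exp(-r*dt) * [p*24.832884 + (1-p)*14.161260] = 19.610398
  V(3,1) = exp(-r*dt) * [p*14.161260 + (1-p)*5.030000] = 9.738956
  V(3,2) = exp(-r*dt) * [p*5.030000 + (1-p)*0.000000] = 2.612076
  V(3,3) = exp(-r*dt) * [p*0.000000 + (1-p)*0.000000] = 0.000000
  V(2,0) = exp(-r*dt) * [p*19.610398 + (1-p)*9.738956] = 14.801487
  V(2,1) = exp(-r*dt) * [p*9.738956 + (1-p)*2.612076] = 6.295974
  V(2,2) = exp(-r*dt) * [p*2.612076 + (1-p)*0.000000] = 1.356449
  V(1,0) = exp(-r*dt) * [p*14.801487 + (1-p)*6.295974] = 10.671699
  V(1,1) = exp(-r*dt) * [p*6.295974 + (1-p)*1.356449] = 3.912669
  V(0,0) = exp(-r*dt) * [p*10.671699 + (1-p)*3.912669] = 7.397036

Answer: Price = V(0,0) = 7.3970


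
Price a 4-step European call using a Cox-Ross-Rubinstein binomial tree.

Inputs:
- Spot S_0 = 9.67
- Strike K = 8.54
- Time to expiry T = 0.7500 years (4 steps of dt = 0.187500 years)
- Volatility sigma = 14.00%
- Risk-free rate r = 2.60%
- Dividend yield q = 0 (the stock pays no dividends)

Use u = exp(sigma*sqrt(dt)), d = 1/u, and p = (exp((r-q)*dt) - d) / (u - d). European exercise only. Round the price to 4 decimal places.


Answer: Price = V(0,0) = 1.3424

Derivation:
dt = T/N = 0.187500
u = exp(sigma*sqrt(dt)) = 1.062497; d = 1/u = 0.941179
p = (exp((r-q)*dt) - d) / (u - d) = 0.525131
Discount per step: exp(-r*dt) = 0.995137
Stock lattice S(k, i) with i counting down-moves:
  k=0: S(0,0) = 9.6700
  k=1: S(1,0) = 10.2743; S(1,1) = 9.1012
  k=2: S(2,0) = 10.9165; S(2,1) = 9.6700; S(2,2) = 8.5659
  k=3: S(3,0) = 11.5987; S(3,1) = 10.2743; S(3,2) = 9.1012; S(3,3) = 8.0620
  k=4: S(4,0) = 12.3236; S(4,1) = 10.9165; S(4,2) = 9.6700; S(4,3) = 8.5659; S(4,4) = 7.5878
Terminal payoffs V(N, i) = max(S_T - K, 0):
  V(4,0) = 3.783591; V(4,1) = 2.376461; V(4,2) = 1.130000; V(4,3) = 0.025862; V(4,4) = 0.000000
Backward induction: V(k, i) = exp(-r*dt) * [p * V(k+1, i) + (1-p) * V(k+1, i+1)].
  V(3,0) = exp(-r*dt) * [p*3.783591 + (1-p)*2.376461] = 3.100238
  V(3,1) = exp(-r*dt) * [p*2.376461 + (1-p)*1.130000] = 1.775877
  V(3,2) = exp(-r*dt) * [p*1.130000 + (1-p)*0.025862] = 0.602734
  V(3,3) = exp(-r*dt) * [p*0.025862 + (1-p)*0.000000] = 0.013515
  V(2,0) = exp(-r*dt) * [p*3.100238 + (1-p)*1.775877] = 2.459322
  V(2,1) = exp(-r*dt) * [p*1.775877 + (1-p)*0.602734] = 1.212860
  V(2,2) = exp(-r*dt) * [p*0.602734 + (1-p)*0.013515] = 0.321361
  V(1,0) = exp(-r*dt) * [p*2.459322 + (1-p)*1.212860] = 1.858334
  V(1,1) = exp(-r*dt) * [p*1.212860 + (1-p)*0.321361] = 0.785676
  V(0,0) = exp(-r*dt) * [p*1.858334 + (1-p)*0.785676] = 1.342402


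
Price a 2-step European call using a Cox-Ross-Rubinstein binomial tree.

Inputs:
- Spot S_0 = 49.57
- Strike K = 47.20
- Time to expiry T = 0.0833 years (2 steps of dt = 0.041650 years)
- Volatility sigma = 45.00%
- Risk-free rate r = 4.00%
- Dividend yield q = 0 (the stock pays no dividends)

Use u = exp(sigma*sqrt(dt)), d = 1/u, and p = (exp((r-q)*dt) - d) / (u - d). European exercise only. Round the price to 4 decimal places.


Answer: Price = V(0,0) = 4.0924

Derivation:
dt = T/N = 0.041650
u = exp(sigma*sqrt(dt)) = 1.096187; d = 1/u = 0.912253
p = (exp((r-q)*dt) - d) / (u - d) = 0.486122
Discount per step: exp(-r*dt) = 0.998335
Stock lattice S(k, i) with i counting down-moves:
  k=0: S(0,0) = 49.5700
  k=1: S(1,0) = 54.3380; S(1,1) = 45.2204
  k=2: S(2,0) = 59.5646; S(2,1) = 49.5700; S(2,2) = 41.2525
Terminal payoffs V(N, i) = max(S_T - K, 0):
  V(2,0) = 12.364562; V(2,1) = 2.370000; V(2,2) = 0.000000
Backward induction: V(k, i) = exp(-r*dt) * [p * V(k+1, i) + (1-p) * V(k+1, i+1)].
  V(1,0) = exp(-r*dt) * [p*12.364562 + (1-p)*2.370000] = 7.216543
  V(1,1) = exp(-r*dt) * [p*2.370000 + (1-p)*0.000000] = 1.150191
  V(0,0) = exp(-r*dt) * [p*7.216543 + (1-p)*1.150191] = 4.092354


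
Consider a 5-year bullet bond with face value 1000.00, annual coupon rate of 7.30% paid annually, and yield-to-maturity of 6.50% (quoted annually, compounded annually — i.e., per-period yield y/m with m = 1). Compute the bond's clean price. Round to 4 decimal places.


Answer: Price = 1033.2454

Derivation:
Coupon per period c = face * coupon_rate / m = 73.000000
Periods per year m = 1; per-period yield y/m = 0.065000
Number of cashflows N = 5
Cashflows (t years, CF_t, discount factor 1/(1+y/m)^(m*t), PV):
  t = 1.0000: CF_t = 73.000000, DF = 0.938967, PV = 68.544601
  t = 2.0000: CF_t = 73.000000, DF = 0.881659, PV = 64.361128
  t = 3.0000: CF_t = 73.000000, DF = 0.827849, PV = 60.432984
  t = 4.0000: CF_t = 73.000000, DF = 0.777323, PV = 56.744586
  t = 5.0000: CF_t = 1073.000000, DF = 0.729881, PV = 783.162138
Price P = sum_t PV_t = 1033.245436


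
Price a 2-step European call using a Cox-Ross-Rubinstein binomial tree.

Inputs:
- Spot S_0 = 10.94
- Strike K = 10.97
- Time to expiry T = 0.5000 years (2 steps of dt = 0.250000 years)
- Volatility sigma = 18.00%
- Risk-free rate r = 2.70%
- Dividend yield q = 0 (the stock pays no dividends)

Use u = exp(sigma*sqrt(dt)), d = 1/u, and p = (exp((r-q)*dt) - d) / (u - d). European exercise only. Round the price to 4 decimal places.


Answer: Price = V(0,0) = 0.5569

Derivation:
dt = T/N = 0.250000
u = exp(sigma*sqrt(dt)) = 1.094174; d = 1/u = 0.913931
p = (exp((r-q)*dt) - d) / (u - d) = 0.515091
Discount per step: exp(-r*dt) = 0.993273
Stock lattice S(k, i) with i counting down-moves:
  k=0: S(0,0) = 10.9400
  k=1: S(1,0) = 11.9703; S(1,1) = 9.9984
  k=2: S(2,0) = 13.0976; S(2,1) = 10.9400; S(2,2) = 9.1379
Terminal payoffs V(N, i) = max(S_T - K, 0):
  V(2,0) = 2.127558; V(2,1) = 0.000000; V(2,2) = 0.000000
Backward induction: V(k, i) = exp(-r*dt) * [p * V(k+1, i) + (1-p) * V(k+1, i+1)].
  V(1,0) = exp(-r*dt) * [p*2.127558 + (1-p)*0.000000] = 1.088514
  V(1,1) = exp(-r*dt) * [p*0.000000 + (1-p)*0.000000] = 0.000000
  V(0,0) = exp(-r*dt) * [p*1.088514 + (1-p)*0.000000] = 0.556912


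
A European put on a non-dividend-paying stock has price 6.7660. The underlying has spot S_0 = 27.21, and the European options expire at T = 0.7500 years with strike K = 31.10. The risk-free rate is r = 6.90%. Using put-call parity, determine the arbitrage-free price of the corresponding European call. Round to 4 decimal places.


Put-call parity: C - P = S_0 * exp(-qT) - K * exp(-rT).
S_0 * exp(-qT) = 27.2100 * 1.00000000 = 27.21000000
K * exp(-rT) = 31.1000 * 0.94956623 = 29.53150971
C = P + S*exp(-qT) - K*exp(-rT)
C = 6.7660 + 27.21000000 - 29.53150971 = 4.4445

Answer: Call price = 4.4445


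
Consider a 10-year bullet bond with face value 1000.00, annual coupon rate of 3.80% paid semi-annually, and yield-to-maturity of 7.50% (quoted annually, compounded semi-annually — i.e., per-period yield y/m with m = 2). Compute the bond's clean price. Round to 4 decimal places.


Coupon per period c = face * coupon_rate / m = 19.000000
Periods per year m = 2; per-period yield y/m = 0.037500
Number of cashflows N = 20
Cashflows (t years, CF_t, discount factor 1/(1+y/m)^(m*t), PV):
  t = 0.5000: CF_t = 19.000000, DF = 0.963855, PV = 18.313253
  t = 1.0000: CF_t = 19.000000, DF = 0.929017, PV = 17.651328
  t = 1.5000: CF_t = 19.000000, DF = 0.895438, PV = 17.013328
  t = 2.0000: CF_t = 19.000000, DF = 0.863073, PV = 16.398389
  t = 2.5000: CF_t = 19.000000, DF = 0.831878, PV = 15.805676
  t = 3.0000: CF_t = 19.000000, DF = 0.801810, PV = 15.234386
  t = 3.5000: CF_t = 19.000000, DF = 0.772829, PV = 14.683746
  t = 4.0000: CF_t = 19.000000, DF = 0.744895, PV = 14.153008
  t = 4.5000: CF_t = 19.000000, DF = 0.717971, PV = 13.641454
  t = 5.0000: CF_t = 19.000000, DF = 0.692020, PV = 13.148389
  t = 5.5000: CF_t = 19.000000, DF = 0.667008, PV = 12.673146
  t = 6.0000: CF_t = 19.000000, DF = 0.642899, PV = 12.215081
  t = 6.5000: CF_t = 19.000000, DF = 0.619662, PV = 11.773572
  t = 7.0000: CF_t = 19.000000, DF = 0.597264, PV = 11.348021
  t = 7.5000: CF_t = 19.000000, DF = 0.575676, PV = 10.937851
  t = 8.0000: CF_t = 19.000000, DF = 0.554869, PV = 10.542507
  t = 8.5000: CF_t = 19.000000, DF = 0.534813, PV = 10.161453
  t = 9.0000: CF_t = 19.000000, DF = 0.515483, PV = 9.794171
  t = 9.5000: CF_t = 19.000000, DF = 0.496851, PV = 9.440165
  t = 10.0000: CF_t = 1019.000000, DF = 0.478892, PV = 487.991297
Price P = sum_t PV_t = 742.920222

Answer: Price = 742.9202


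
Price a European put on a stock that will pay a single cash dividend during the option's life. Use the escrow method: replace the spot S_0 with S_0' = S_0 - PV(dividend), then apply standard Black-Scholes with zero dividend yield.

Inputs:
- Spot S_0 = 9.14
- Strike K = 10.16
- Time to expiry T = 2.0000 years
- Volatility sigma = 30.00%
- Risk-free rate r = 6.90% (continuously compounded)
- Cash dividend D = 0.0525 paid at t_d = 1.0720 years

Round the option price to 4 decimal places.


PV(D) = D * exp(-r * t_d) = 0.0525 * 0.92870141 = 0.04875682
S_0' = S_0 - PV(D) = 9.1400 - 0.04875682 = 9.09124318
d1 = (ln(S_0'/K) + (r + sigma^2/2)*T) / (sigma*sqrt(T)) = 0.27542568
d2 = d1 - sigma*sqrt(T) = -0.14883839
exp(-rT) = 0.87109869
N(-d1) = 0.39149461; N(-d2) = 0.55915942
P = K * exp(-rT) * N(-d2) - S_0' * N(-d1) = 10.1600 * 0.87109869 * 0.55915942 - 9.09124318 * 0.39149461 = 1.3896

Answer: Price = 1.3896


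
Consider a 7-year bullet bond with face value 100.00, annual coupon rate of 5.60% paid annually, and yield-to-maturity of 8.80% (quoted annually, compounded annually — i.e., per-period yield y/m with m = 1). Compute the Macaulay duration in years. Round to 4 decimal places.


Coupon per period c = face * coupon_rate / m = 5.600000
Periods per year m = 1; per-period yield y/m = 0.088000
Number of cashflows N = 7
Cashflows (t years, CF_t, discount factor 1/(1+y/m)^(m*t), PV):
  t = 1.0000: CF_t = 5.600000, DF = 0.919118, PV = 5.147059
  t = 2.0000: CF_t = 5.600000, DF = 0.844777, PV = 4.730753
  t = 3.0000: CF_t = 5.600000, DF = 0.776450, PV = 4.348118
  t = 4.0000: CF_t = 5.600000, DF = 0.713649, PV = 3.996432
  t = 5.0000: CF_t = 5.600000, DF = 0.655927, PV = 3.673191
  t = 6.0000: CF_t = 5.600000, DF = 0.602874, PV = 3.376095
  t = 7.0000: CF_t = 105.600000, DF = 0.554112, PV = 58.514251
Price P = sum_t PV_t = 83.785899
Macaulay numerator sum_t t * PV_t:
  t * PV_t at t = 1.0000: 5.147059
  t * PV_t at t = 2.0000: 9.461505
  t * PV_t at t = 3.0000: 13.044355
  t * PV_t at t = 4.0000: 15.985729
  t * PV_t at t = 5.0000: 18.365957
  t * PV_t at t = 6.0000: 20.256570
  t * PV_t at t = 7.0000: 409.599757
Macaulay duration D = (sum_t t * PV_t) / P = 491.860931 / 83.785899 = 5.870450

Answer: Macaulay duration = 5.8704 years


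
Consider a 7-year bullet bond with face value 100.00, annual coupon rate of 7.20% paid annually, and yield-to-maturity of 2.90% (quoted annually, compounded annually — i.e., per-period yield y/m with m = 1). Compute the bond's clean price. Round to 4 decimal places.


Answer: Price = 126.8915

Derivation:
Coupon per period c = face * coupon_rate / m = 7.200000
Periods per year m = 1; per-period yield y/m = 0.029000
Number of cashflows N = 7
Cashflows (t years, CF_t, discount factor 1/(1+y/m)^(m*t), PV):
  t = 1.0000: CF_t = 7.200000, DF = 0.971817, PV = 6.997085
  t = 2.0000: CF_t = 7.200000, DF = 0.944429, PV = 6.799888
  t = 3.0000: CF_t = 7.200000, DF = 0.917812, PV = 6.608249
  t = 4.0000: CF_t = 7.200000, DF = 0.891946, PV = 6.422010
  t = 5.0000: CF_t = 7.200000, DF = 0.866808, PV = 6.241021
  t = 6.0000: CF_t = 7.200000, DF = 0.842379, PV = 6.065132
  t = 7.0000: CF_t = 107.200000, DF = 0.818639, PV = 87.758090
Price P = sum_t PV_t = 126.891474


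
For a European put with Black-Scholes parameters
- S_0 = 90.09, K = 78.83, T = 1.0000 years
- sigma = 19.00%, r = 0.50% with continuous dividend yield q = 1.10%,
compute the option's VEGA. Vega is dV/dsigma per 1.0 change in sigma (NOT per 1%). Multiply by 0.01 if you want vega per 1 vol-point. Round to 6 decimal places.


Answer: Vega = 26.506492

Derivation:
d1 = 0.7661343979; d2 = 0.5761343979
phi(d1) = 0.2974766659; exp(-qT) = 0.9890602788; exp(-rT) = 0.9950124792
Vega = S * exp(-qT) * phi(d1) * sqrt(T) = 90.0900 * 0.9890602788 * 0.2974766659 * 1.0000000000 = 26.506492


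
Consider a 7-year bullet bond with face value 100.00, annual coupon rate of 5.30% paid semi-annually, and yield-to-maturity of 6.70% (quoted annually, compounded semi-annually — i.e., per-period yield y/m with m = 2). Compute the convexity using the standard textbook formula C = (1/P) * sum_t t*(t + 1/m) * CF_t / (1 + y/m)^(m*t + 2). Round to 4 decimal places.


Answer: Convexity = 38.8880

Derivation:
Coupon per period c = face * coupon_rate / m = 2.650000
Periods per year m = 2; per-period yield y/m = 0.033500
Number of cashflows N = 14
Cashflows (t years, CF_t, discount factor 1/(1+y/m)^(m*t), PV):
  t = 0.5000: CF_t = 2.650000, DF = 0.967586, PV = 2.564103
  t = 1.0000: CF_t = 2.650000, DF = 0.936222, PV = 2.480989
  t = 1.5000: CF_t = 2.650000, DF = 0.905876, PV = 2.400570
  t = 2.0000: CF_t = 2.650000, DF = 0.876512, PV = 2.322758
  t = 2.5000: CF_t = 2.650000, DF = 0.848101, PV = 2.247468
  t = 3.0000: CF_t = 2.650000, DF = 0.820611, PV = 2.174618
  t = 3.5000: CF_t = 2.650000, DF = 0.794011, PV = 2.104130
  t = 4.0000: CF_t = 2.650000, DF = 0.768274, PV = 2.035926
  t = 4.5000: CF_t = 2.650000, DF = 0.743371, PV = 1.969933
  t = 5.0000: CF_t = 2.650000, DF = 0.719275, PV = 1.906080
  t = 5.5000: CF_t = 2.650000, DF = 0.695961, PV = 1.844296
  t = 6.0000: CF_t = 2.650000, DF = 0.673402, PV = 1.784515
  t = 6.5000: CF_t = 2.650000, DF = 0.651574, PV = 1.726671
  t = 7.0000: CF_t = 102.650000, DF = 0.630454, PV = 64.716083
Price P = sum_t PV_t = 92.278139
Convexity numerator sum_t t*(t + 1/m) * CF_t / (1+y/m)^(m*t + 2):
  t = 0.5000: term = 1.200285
  t = 1.0000: term = 3.484137
  t = 1.5000: term = 6.742403
  t = 2.0000: term = 10.873090
  t = 2.5000: term = 15.780973
  t = 3.0000: term = 21.377225
  t = 3.5000: term = 27.579068
  t = 4.0000: term = 34.309435
  t = 4.5000: term = 41.496656
  t = 5.0000: term = 49.074151
  t = 5.5000: term = 56.980146
  t = 6.0000: term = 65.157400
  t = 6.5000: term = 73.552943
  t = 7.0000: term = 3180.903996
Convexity = (1/P) * sum = 3588.511909 / 92.278139 = 38.887996


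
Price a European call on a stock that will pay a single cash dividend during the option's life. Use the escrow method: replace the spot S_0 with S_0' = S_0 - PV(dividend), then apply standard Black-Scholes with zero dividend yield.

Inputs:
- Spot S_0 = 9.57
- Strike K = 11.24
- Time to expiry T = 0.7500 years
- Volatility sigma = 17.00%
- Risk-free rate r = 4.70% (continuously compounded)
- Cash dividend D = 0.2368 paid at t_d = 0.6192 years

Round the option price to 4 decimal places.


Answer: Price = 0.1190

Derivation:
PV(D) = D * exp(-r * t_d) = 0.2368 * 0.97131700 = 0.23000786
S_0' = S_0 - PV(D) = 9.5700 - 0.23000786 = 9.33999214
d1 = (ln(S_0'/K) + (r + sigma^2/2)*T) / (sigma*sqrt(T)) = -0.94472120
d2 = d1 - sigma*sqrt(T) = -1.09194551
exp(-rT) = 0.96536405
N(d1) = 0.17240062; N(d2) = 0.13742853
C = S_0' * N(d1) - K * exp(-rT) * N(d2) = 9.33999214 * 0.17240062 - 11.2400 * 0.96536405 * 0.13742853 = 0.1190


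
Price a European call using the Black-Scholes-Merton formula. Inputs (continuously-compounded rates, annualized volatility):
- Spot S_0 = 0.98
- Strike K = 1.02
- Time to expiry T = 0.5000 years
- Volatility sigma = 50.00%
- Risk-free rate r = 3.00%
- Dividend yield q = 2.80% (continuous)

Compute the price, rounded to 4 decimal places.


d1 = (ln(S/K) + (r - q + 0.5*sigma^2) * T) / (sigma * sqrt(T)) = 0.06645295
d2 = d1 - sigma * sqrt(T) = -0.28710044
exp(-rT) = 0.98511194; exp(-qT) = 0.98609754
C = S_0 * exp(-qT) * N(d1) - K * exp(-rT) * N(d2)
N(d1) = 0.52649139; N(d2) = 0.38701771
C = 0.9800 * 0.98609754 * 0.52649139 - 1.0200 * 0.98511194 * 0.38701771 = 0.1199

Answer: Price = 0.1199


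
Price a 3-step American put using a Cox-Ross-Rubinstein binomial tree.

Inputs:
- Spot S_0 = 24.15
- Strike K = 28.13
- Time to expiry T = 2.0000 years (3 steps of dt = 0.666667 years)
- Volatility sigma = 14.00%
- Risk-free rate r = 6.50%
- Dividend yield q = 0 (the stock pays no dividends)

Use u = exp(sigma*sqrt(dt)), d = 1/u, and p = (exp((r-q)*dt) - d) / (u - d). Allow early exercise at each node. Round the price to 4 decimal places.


Answer: Price = V(0,0) = 3.9800

Derivation:
dt = T/N = 0.666667
u = exp(sigma*sqrt(dt)) = 1.121099; d = 1/u = 0.891982
p = (exp((r-q)*dt) - d) / (u - d) = 0.664743
Discount per step: exp(-r*dt) = 0.957592
Stock lattice S(k, i) with i counting down-moves:
  k=0: S(0,0) = 24.1500
  k=1: S(1,0) = 27.0745; S(1,1) = 21.5414
  k=2: S(2,0) = 30.3532; S(2,1) = 24.1500; S(2,2) = 19.2145
  k=3: S(3,0) = 34.0290; S(3,1) = 27.0745; S(3,2) = 21.5414; S(3,3) = 17.1390
Terminal payoffs V(N, i) = max(K - S_T, 0):
  V(3,0) = 0.000000; V(3,1) = 1.055457; V(3,2) = 6.588639; V(3,3) = 10.991013
Backward induction: V(k, i) = exp(-r*dt) * [p * V(k+1, i) + (1-p) * V(k+1, i+1)]; then take max(V_cont, immediate exercise) for American.
  V(2,0) = exp(-r*dt) * [p*0.000000 + (1-p)*1.055457] = 0.338843; exercise = 0.000000; V(2,0) = max -> 0.338843
  V(2,1) = exp(-r*dt) * [p*1.055457 + (1-p)*6.588639] = 2.787067; exercise = 3.980000; V(2,1) = max -> 3.980000
  V(2,2) = exp(-r*dt) * [p*6.588639 + (1-p)*10.991013] = 7.722564; exercise = 8.915497; V(2,2) = max -> 8.915497
  V(1,0) = exp(-r*dt) * [p*0.338843 + (1-p)*3.980000] = 1.493428; exercise = 1.055457; V(1,0) = max -> 1.493428
  V(1,1) = exp(-r*dt) * [p*3.980000 + (1-p)*8.915497] = 5.395706; exercise = 6.588639; V(1,1) = max -> 6.588639
  V(0,0) = exp(-r*dt) * [p*1.493428 + (1-p)*6.588639] = 3.065859; exercise = 3.980000; V(0,0) = max -> 3.980000


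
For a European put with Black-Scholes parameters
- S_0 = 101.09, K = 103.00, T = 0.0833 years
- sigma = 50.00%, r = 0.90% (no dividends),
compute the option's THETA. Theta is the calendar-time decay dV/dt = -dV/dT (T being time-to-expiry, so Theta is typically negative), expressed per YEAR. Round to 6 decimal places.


d1 = -0.0523570597; d2 = -0.1966657566
phi(d1) = 0.3983958524; exp(-qT) = 1.0000000000; exp(-rT) = 0.9992505810
Theta = -S*exp(-qT)*phi(d1)*sigma/(2*sqrt(T)) + r*K*exp(-rT)*N(-d2) - q*S*exp(-qT)*N(-d1)
N(-d1) = 0.5208779057; N(-d2) = 0.5779554455; sqrt(T) = 0.2886173938
Term 1 = -101.0900 * 1.0000000000 * 0.3983958524 * 0.5000 / (2 * 0.2886173938) = -34.8851434323
Term 2 = 0.0090 * 103.0000 * 0.9992505810 * 0.5779554455 = 0.5353631857
Term 3 = 0 (no dividend yield, q = 0)
Theta = -34.8851434323 + (0.5353631857) + (0.0000000000) = -34.349780

Answer: Theta = -34.349780


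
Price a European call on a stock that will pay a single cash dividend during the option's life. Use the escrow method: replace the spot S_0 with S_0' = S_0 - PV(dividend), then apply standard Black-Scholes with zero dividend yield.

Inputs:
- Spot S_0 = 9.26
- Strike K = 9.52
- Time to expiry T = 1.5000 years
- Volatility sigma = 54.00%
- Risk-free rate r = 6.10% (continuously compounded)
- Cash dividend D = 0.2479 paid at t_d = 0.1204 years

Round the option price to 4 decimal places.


Answer: Price = 2.4600

Derivation:
PV(D) = D * exp(-r * t_d) = 0.2479 * 0.99268250 = 0.24608599
S_0' = S_0 - PV(D) = 9.2600 - 0.24608599 = 9.01391401
d1 = (ln(S_0'/K) + (r + sigma^2/2)*T) / (sigma*sqrt(T)) = 0.38643655
d2 = d1 - sigma*sqrt(T) = -0.27492569
exp(-rT) = 0.91256132
N(d1) = 0.65041331; N(d2) = 0.39168667
C = S_0' * N(d1) - K * exp(-rT) * N(d2) = 9.01391401 * 0.65041331 - 9.5200 * 0.91256132 * 0.39168667 = 2.4600


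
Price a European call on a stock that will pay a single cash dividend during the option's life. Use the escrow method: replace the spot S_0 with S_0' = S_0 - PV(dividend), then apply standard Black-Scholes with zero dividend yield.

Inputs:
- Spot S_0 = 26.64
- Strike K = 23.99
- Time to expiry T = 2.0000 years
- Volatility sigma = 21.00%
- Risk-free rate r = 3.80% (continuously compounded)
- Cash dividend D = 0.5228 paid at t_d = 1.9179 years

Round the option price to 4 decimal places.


Answer: Price = 5.2281

Derivation:
PV(D) = D * exp(-r * t_d) = 0.5228 * 0.92971220 = 0.48605354
S_0' = S_0 - PV(D) = 26.6400 - 0.48605354 = 26.15394646
d1 = (ln(S_0'/K) + (r + sigma^2/2)*T) / (sigma*sqrt(T)) = 0.69519715
d2 = d1 - sigma*sqrt(T) = 0.39821230
exp(-rT) = 0.92681621
N(d1) = 0.75653412; N(d2) = 0.65476315
C = S_0' * N(d1) - K * exp(-rT) * N(d2) = 26.15394646 * 0.75653412 - 23.9900 * 0.92681621 * 0.65476315 = 5.2281


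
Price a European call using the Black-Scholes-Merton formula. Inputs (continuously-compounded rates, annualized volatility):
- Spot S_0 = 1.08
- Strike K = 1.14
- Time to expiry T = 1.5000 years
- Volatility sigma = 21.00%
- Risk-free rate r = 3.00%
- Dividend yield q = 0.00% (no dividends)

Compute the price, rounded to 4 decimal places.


d1 = (ln(S/K) + (r - q + 0.5*sigma^2) * T) / (sigma * sqrt(T)) = 0.09334414
d2 = d1 - sigma * sqrt(T) = -0.16385228
exp(-rT) = 0.95599748; exp(-qT) = 1.00000000
C = S_0 * exp(-qT) * N(d1) - K * exp(-rT) * N(d2)
N(d1) = 0.53718492; N(d2) = 0.43492372
C = 1.0800 * 1.00000000 * 0.53718492 - 1.1400 * 0.95599748 * 0.43492372 = 0.1062

Answer: Price = 0.1062


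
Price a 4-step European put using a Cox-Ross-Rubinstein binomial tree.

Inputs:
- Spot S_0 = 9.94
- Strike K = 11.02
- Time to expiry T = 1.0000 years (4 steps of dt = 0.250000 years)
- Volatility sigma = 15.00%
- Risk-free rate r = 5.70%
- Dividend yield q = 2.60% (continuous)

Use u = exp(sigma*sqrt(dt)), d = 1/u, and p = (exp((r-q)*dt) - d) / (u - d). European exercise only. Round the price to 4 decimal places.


dt = T/N = 0.250000
u = exp(sigma*sqrt(dt)) = 1.077884; d = 1/u = 0.927743
p = (exp((r-q)*dt) - d) / (u - d) = 0.533078
Discount per step: exp(-r*dt) = 0.985851
Stock lattice S(k, i) with i counting down-moves:
  k=0: S(0,0) = 9.9400
  k=1: S(1,0) = 10.7142; S(1,1) = 9.2218
  k=2: S(2,0) = 11.5486; S(2,1) = 9.9400; S(2,2) = 8.5554
  k=3: S(3,0) = 12.4481; S(3,1) = 10.7142; S(3,2) = 9.2218; S(3,3) = 7.9373
  k=4: S(4,0) = 13.4176; S(4,1) = 11.5486; S(4,2) = 9.9400; S(4,3) = 8.5554; S(4,4) = 7.3637
Terminal payoffs V(N, i) = max(K - S_T, 0):
  V(4,0) = 0.000000; V(4,1) = 0.000000; V(4,2) = 1.080000; V(4,3) = 2.464563; V(4,4) = 3.656267
Backward induction: V(k, i) = exp(-r*dt) * [p * V(k+1, i) + (1-p) * V(k+1, i+1)].
  V(3,0) = exp(-r*dt) * [p*0.000000 + (1-p)*0.000000] = 0.000000
  V(3,1) = exp(-r*dt) * [p*0.000000 + (1-p)*1.080000] = 0.497141
  V(3,2) = exp(-r*dt) * [p*1.080000 + (1-p)*2.464563] = 1.702055
  V(3,3) = exp(-r*dt) * [p*2.464563 + (1-p)*3.656267] = 2.978252
  V(2,0) = exp(-r*dt) * [p*0.000000 + (1-p)*0.497141] = 0.228842
  V(2,1) = exp(-r*dt) * [p*0.497141 + (1-p)*1.702055] = 1.044748
  V(2,2) = exp(-r*dt) * [p*1.702055 + (1-p)*2.978252] = 2.265427
  V(1,0) = exp(-r*dt) * [p*0.228842 + (1-p)*1.044748] = 0.601179
  V(1,1) = exp(-r*dt) * [p*1.044748 + (1-p)*2.265427] = 1.591864
  V(0,0) = exp(-r*dt) * [p*0.601179 + (1-p)*1.591864] = 1.048701

Answer: Price = V(0,0) = 1.0487


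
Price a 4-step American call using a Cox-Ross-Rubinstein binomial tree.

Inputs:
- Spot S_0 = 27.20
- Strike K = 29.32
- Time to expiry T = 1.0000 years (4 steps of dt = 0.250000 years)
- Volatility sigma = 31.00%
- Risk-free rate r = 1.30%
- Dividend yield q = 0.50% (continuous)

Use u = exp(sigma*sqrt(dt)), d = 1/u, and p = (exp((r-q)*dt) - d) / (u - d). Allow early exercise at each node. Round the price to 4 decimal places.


dt = T/N = 0.250000
u = exp(sigma*sqrt(dt)) = 1.167658; d = 1/u = 0.856415
p = (exp((r-q)*dt) - d) / (u - d) = 0.467760
Discount per step: exp(-r*dt) = 0.996755
Stock lattice S(k, i) with i counting down-moves:
  k=0: S(0,0) = 27.2000
  k=1: S(1,0) = 31.7603; S(1,1) = 23.2945
  k=2: S(2,0) = 37.0852; S(2,1) = 27.2000; S(2,2) = 19.9498
  k=3: S(3,0) = 43.3028; S(3,1) = 31.7603; S(3,2) = 23.2945; S(3,3) = 17.0853
  k=4: S(4,0) = 50.5628; S(4,1) = 37.0852; S(4,2) = 27.2000; S(4,3) = 19.9498; S(4,4) = 14.6321
Terminal payoffs V(N, i) = max(S_T - K, 0):
  V(4,0) = 21.242843; V(4,1) = 7.765163; V(4,2) = 0.000000; V(4,3) = 0.000000; V(4,4) = 0.000000
Backward induction: V(k, i) = exp(-r*dt) * [p * V(k+1, i) + (1-p) * V(k+1, i+1)]; then take max(V_cont, immediate exercise) for American.
  V(3,0) = exp(-r*dt) * [p*21.242843 + (1-p)*7.765163] = 14.023827; exercise = 13.982786; V(3,0) = max -> 14.023827
  V(3,1) = exp(-r*dt) * [p*7.765163 + (1-p)*0.000000] = 3.620445; exercise = 2.440297; V(3,1) = max -> 3.620445
  V(3,2) = exp(-r*dt) * [p*0.000000 + (1-p)*0.000000] = 0.000000; exercise = 0.000000; V(3,2) = max -> 0.000000
  V(3,3) = exp(-r*dt) * [p*0.000000 + (1-p)*0.000000] = 0.000000; exercise = 0.000000; V(3,3) = max -> 0.000000
  V(2,0) = exp(-r*dt) * [p*14.023827 + (1-p)*3.620445] = 8.459190; exercise = 7.765163; V(2,0) = max -> 8.459190
  V(2,1) = exp(-r*dt) * [p*3.620445 + (1-p)*0.000000] = 1.688003; exercise = 0.000000; V(2,1) = max -> 1.688003
  V(2,2) = exp(-r*dt) * [p*0.000000 + (1-p)*0.000000] = 0.000000; exercise = 0.000000; V(2,2) = max -> 0.000000
  V(1,0) = exp(-r*dt) * [p*8.459190 + (1-p)*1.688003] = 4.839537; exercise = 2.440297; V(1,0) = max -> 4.839537
  V(1,1) = exp(-r*dt) * [p*1.688003 + (1-p)*0.000000] = 0.787018; exercise = 0.000000; V(1,1) = max -> 0.787018
  V(0,0) = exp(-r*dt) * [p*4.839537 + (1-p)*0.787018] = 2.673919; exercise = 0.000000; V(0,0) = max -> 2.673919

Answer: Price = V(0,0) = 2.6739


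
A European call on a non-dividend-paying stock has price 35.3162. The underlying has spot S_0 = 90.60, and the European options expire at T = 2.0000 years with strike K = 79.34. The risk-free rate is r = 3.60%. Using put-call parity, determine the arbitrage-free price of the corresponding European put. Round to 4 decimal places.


Put-call parity: C - P = S_0 * exp(-qT) - K * exp(-rT).
S_0 * exp(-qT) = 90.6000 * 1.00000000 = 90.60000000
K * exp(-rT) = 79.3400 * 0.93053090 = 73.82832127
P = C - S*exp(-qT) + K*exp(-rT)
P = 35.3162 - 90.60000000 + 73.82832127 = 18.5445

Answer: Put price = 18.5445


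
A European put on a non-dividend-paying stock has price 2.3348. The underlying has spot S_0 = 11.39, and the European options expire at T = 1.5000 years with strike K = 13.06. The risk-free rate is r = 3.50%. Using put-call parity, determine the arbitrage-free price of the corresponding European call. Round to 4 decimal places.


Put-call parity: C - P = S_0 * exp(-qT) - K * exp(-rT).
S_0 * exp(-qT) = 11.3900 * 1.00000000 = 11.39000000
K * exp(-rT) = 13.0600 * 0.94885432 = 12.39203743
C = P + S*exp(-qT) - K*exp(-rT)
C = 2.3348 + 11.39000000 - 12.39203743 = 1.3328

Answer: Call price = 1.3328


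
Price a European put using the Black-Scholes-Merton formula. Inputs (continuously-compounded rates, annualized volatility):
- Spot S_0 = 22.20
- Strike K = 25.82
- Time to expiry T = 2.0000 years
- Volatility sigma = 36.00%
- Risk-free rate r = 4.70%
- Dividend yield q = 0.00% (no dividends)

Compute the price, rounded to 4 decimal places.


d1 = (ln(S/K) + (r - q + 0.5*sigma^2) * T) / (sigma * sqrt(T)) = 0.14248772
d2 = d1 - sigma * sqrt(T) = -0.36662916
exp(-rT) = 0.91028276; exp(-qT) = 1.00000000
P = K * exp(-rT) * N(-d2) - S_0 * exp(-qT) * N(-d1)
N(-d1) = 0.44334739; N(-d2) = 0.64305217
P = 25.8200 * 0.91028276 * 0.64305217 - 22.2000 * 1.00000000 * 0.44334739 = 5.2717

Answer: Price = 5.2717


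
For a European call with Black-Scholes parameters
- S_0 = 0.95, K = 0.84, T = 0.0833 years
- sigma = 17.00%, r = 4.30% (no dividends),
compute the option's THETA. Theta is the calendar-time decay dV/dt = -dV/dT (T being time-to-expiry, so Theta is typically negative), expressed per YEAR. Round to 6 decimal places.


Answer: Theta = -0.039546

Derivation:
d1 = 2.6056412910; d2 = 2.5565763341
phi(d1) = 0.0133849839; exp(-qT) = 1.0000000000; exp(-rT) = 0.9964245074
Theta = -S*exp(-qT)*phi(d1)*sigma/(2*sqrt(T)) - r*K*exp(-rT)*N(d2) + q*S*exp(-qT)*N(d1)
N(d1) = 0.9954148778; N(d2) = 0.9947146062; sqrt(T) = 0.2886173938
Term 1 = -0.9500 * 1.0000000000 * 0.0133849839 * 0.1700 / (2 * 0.2886173938) = -0.0037448798
Term 2 = -0.0430 * 0.8400 * 0.9964245074 * 0.9947146062 = -0.0358006274
Term 3 = 0 (no dividend yield, q = 0)
Theta = -0.0037448798 + (-0.0358006274) + (0.0000000000) = -0.039546


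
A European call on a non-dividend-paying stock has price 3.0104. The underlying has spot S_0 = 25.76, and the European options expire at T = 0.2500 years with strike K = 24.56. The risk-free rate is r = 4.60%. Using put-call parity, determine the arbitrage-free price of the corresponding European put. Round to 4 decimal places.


Put-call parity: C - P = S_0 * exp(-qT) - K * exp(-rT).
S_0 * exp(-qT) = 25.7600 * 1.00000000 = 25.76000000
K * exp(-rT) = 24.5600 * 0.98856587 = 24.27917782
P = C - S*exp(-qT) + K*exp(-rT)
P = 3.0104 - 25.76000000 + 24.27917782 = 1.5296

Answer: Put price = 1.5296


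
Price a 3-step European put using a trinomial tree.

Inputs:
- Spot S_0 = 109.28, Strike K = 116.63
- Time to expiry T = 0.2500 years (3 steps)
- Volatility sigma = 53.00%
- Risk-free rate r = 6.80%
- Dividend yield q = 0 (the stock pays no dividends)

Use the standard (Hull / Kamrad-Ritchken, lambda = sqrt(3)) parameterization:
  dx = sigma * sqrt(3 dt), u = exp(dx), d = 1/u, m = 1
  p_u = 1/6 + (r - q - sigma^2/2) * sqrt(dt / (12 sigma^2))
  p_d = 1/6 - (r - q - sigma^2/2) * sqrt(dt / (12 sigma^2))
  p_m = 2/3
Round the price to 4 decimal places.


Answer: Price = V(0,0) = 14.7040

Derivation:
dt = T/N = 0.083333; dx = sigma*sqrt(3*dt) = 0.265000
u = exp(dx) = 1.303431; d = 1/u = 0.767206
p_u = 0.155275, p_m = 0.666667, p_d = 0.178058
Discount per step: exp(-r*dt) = 0.994349
Stock lattice S(k, j) with j the centered position index:
  k=0: S(0,+0) = 109.2800
  k=1: S(1,-1) = 83.8403; S(1,+0) = 109.2800; S(1,+1) = 142.4389
  k=2: S(2,-2) = 64.3228; S(2,-1) = 83.8403; S(2,+0) = 109.2800; S(2,+1) = 142.4389; S(2,+2) = 185.6593
  k=3: S(3,-3) = 49.3488; S(3,-2) = 64.3228; S(3,-1) = 83.8403; S(3,+0) = 109.2800; S(3,+1) = 142.4389; S(3,+2) = 185.6593; S(3,+3) = 241.9941
Terminal payoffs V(N, j) = max(K - S_T, 0):
  V(3,-3) = 67.281203; V(3,-2) = 52.307249; V(3,-1) = 32.789734; V(3,+0) = 7.350000; V(3,+1) = 0.000000; V(3,+2) = 0.000000; V(3,+3) = 0.000000
Backward induction: V(k, j) = exp(-r*dt) * [p_u * V(k+1, j+1) + p_m * V(k+1, j) + p_d * V(k+1, j-1)]
  V(2,-2) = exp(-r*dt) * [p_u*32.789734 + p_m*52.307249 + p_d*67.281203] = 51.649388
  V(2,-1) = exp(-r*dt) * [p_u*7.350000 + p_m*32.789734 + p_d*52.307249] = 32.132229
  V(2,+0) = exp(-r*dt) * [p_u*0.000000 + p_m*7.350000 + p_d*32.789734] = 10.677801
  V(2,+1) = exp(-r*dt) * [p_u*0.000000 + p_m*0.000000 + p_d*7.350000] = 1.301332
  V(2,+2) = exp(-r*dt) * [p_u*0.000000 + p_m*0.000000 + p_d*0.000000] = 0.000000
  V(1,-1) = exp(-r*dt) * [p_u*10.677801 + p_m*32.132229 + p_d*51.649388] = 32.093698
  V(1,+0) = exp(-r*dt) * [p_u*1.301332 + p_m*10.677801 + p_d*32.132229] = 12.968309
  V(1,+1) = exp(-r*dt) * [p_u*0.000000 + p_m*1.301332 + p_d*10.677801] = 2.753179
  V(0,+0) = exp(-r*dt) * [p_u*2.753179 + p_m*12.968309 + p_d*32.093698] = 14.704026


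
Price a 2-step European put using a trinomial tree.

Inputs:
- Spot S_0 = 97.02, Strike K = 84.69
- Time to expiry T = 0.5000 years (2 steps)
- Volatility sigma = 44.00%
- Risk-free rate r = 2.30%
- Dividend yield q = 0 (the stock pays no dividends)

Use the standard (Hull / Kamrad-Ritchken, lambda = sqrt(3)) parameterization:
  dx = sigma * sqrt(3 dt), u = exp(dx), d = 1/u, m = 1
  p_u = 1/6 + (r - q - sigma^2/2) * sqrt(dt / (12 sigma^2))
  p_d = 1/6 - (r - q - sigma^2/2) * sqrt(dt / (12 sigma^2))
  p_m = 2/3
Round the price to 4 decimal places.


dt = T/N = 0.250000; dx = sigma*sqrt(3*dt) = 0.381051
u = exp(dx) = 1.463823; d = 1/u = 0.683143
p_u = 0.142457, p_m = 0.666667, p_d = 0.190876
Discount per step: exp(-r*dt) = 0.994266
Stock lattice S(k, j) with j the centered position index:
  k=0: S(0,+0) = 97.0200
  k=1: S(1,-1) = 66.2785; S(1,+0) = 97.0200; S(1,+1) = 142.0201
  k=2: S(2,-2) = 45.2777; S(2,-1) = 66.2785; S(2,+0) = 97.0200; S(2,+1) = 142.0201; S(2,+2) = 207.8922
Terminal payoffs V(N, j) = max(K - S_T, 0):
  V(2,-2) = 39.412293; V(2,-1) = 18.411473; V(2,+0) = 0.000000; V(2,+1) = 0.000000; V(2,+2) = 0.000000
Backward induction: V(k, j) = exp(-r*dt) * [p_u * V(k+1, j+1) + p_m * V(k+1, j) + p_d * V(k+1, j-1)]
  V(1,-1) = exp(-r*dt) * [p_u*0.000000 + p_m*18.411473 + p_d*39.412293] = 19.683670
  V(1,+0) = exp(-r*dt) * [p_u*0.000000 + p_m*0.000000 + p_d*18.411473] = 3.494159
  V(1,+1) = exp(-r*dt) * [p_u*0.000000 + p_m*0.000000 + p_d*0.000000] = 0.000000
  V(0,+0) = exp(-r*dt) * [p_u*0.000000 + p_m*3.494159 + p_d*19.683670] = 6.051683

Answer: Price = V(0,0) = 6.0517


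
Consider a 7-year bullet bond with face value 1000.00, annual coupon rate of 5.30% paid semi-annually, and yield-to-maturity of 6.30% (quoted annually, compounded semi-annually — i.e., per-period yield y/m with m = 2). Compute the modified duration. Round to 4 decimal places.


Answer: Modified duration = 5.7209

Derivation:
Coupon per period c = face * coupon_rate / m = 26.500000
Periods per year m = 2; per-period yield y/m = 0.031500
Number of cashflows N = 14
Cashflows (t years, CF_t, discount factor 1/(1+y/m)^(m*t), PV):
  t = 0.5000: CF_t = 26.500000, DF = 0.969462, PV = 25.690742
  t = 1.0000: CF_t = 26.500000, DF = 0.939856, PV = 24.906196
  t = 1.5000: CF_t = 26.500000, DF = 0.911155, PV = 24.145610
  t = 2.0000: CF_t = 26.500000, DF = 0.883330, PV = 23.408250
  t = 2.5000: CF_t = 26.500000, DF = 0.856355, PV = 22.693408
  t = 3.0000: CF_t = 26.500000, DF = 0.830204, PV = 22.000395
  t = 3.5000: CF_t = 26.500000, DF = 0.804851, PV = 21.328546
  t = 4.0000: CF_t = 26.500000, DF = 0.780272, PV = 20.677214
  t = 4.5000: CF_t = 26.500000, DF = 0.756444, PV = 20.045772
  t = 5.0000: CF_t = 26.500000, DF = 0.733344, PV = 19.433613
  t = 5.5000: CF_t = 26.500000, DF = 0.710949, PV = 18.840148
  t = 6.0000: CF_t = 26.500000, DF = 0.689238, PV = 18.264807
  t = 6.5000: CF_t = 26.500000, DF = 0.668190, PV = 17.707035
  t = 7.0000: CF_t = 1026.500000, DF = 0.647785, PV = 664.951089
Price P = sum_t PV_t = 944.092824
First compute Macaulay numerator sum_t t * PV_t:
  t * PV_t at t = 0.5000: 12.845371
  t * PV_t at t = 1.0000: 24.906196
  t * PV_t at t = 1.5000: 36.218415
  t * PV_t at t = 2.0000: 46.816500
  t * PV_t at t = 2.5000: 56.733519
  t * PV_t at t = 3.0000: 66.001185
  t * PV_t at t = 3.5000: 74.649911
  t * PV_t at t = 4.0000: 82.708855
  t * PV_t at t = 4.5000: 90.205973
  t * PV_t at t = 5.0000: 97.168065
  t * PV_t at t = 5.5000: 103.620816
  t * PV_t at t = 6.0000: 109.588842
  t * PV_t at t = 6.5000: 115.095730
  t * PV_t at t = 7.0000: 4654.657621
Macaulay duration D = 5571.216997 / 944.092824 = 5.901133
Modified duration = D / (1 + y/m) = 5.901133 / (1 + 0.031500) = 5.720924
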